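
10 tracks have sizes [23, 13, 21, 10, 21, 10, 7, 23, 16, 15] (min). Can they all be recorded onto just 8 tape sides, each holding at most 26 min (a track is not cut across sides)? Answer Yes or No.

Yes

A valid assignment using 7 tape sides:
  side 1: 23 = 23
  side 2: 23 = 23
  side 3: 21 = 21
  side 4: 21 = 21
  side 5: 16 + 10 = 26
  side 6: 15 + 10 = 25
  side 7: 13 + 7 = 20
That uses only 7 ≤ 8, so 8 tape sides are enough.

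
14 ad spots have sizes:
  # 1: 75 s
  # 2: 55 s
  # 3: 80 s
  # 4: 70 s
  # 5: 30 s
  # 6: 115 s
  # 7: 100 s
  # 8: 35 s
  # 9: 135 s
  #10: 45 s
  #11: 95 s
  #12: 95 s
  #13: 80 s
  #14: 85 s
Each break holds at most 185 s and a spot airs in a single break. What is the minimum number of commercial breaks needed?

6

Total = 135 + 115 + 100 + 95 + 95 + 85 + 80 + 80 + 75 + 70 + 55 + 45 + 35 + 30 = 1095 s.
Lower bound: ⌈1095/185⌉ = 6 commercial breaks.
A packing using 6 commercial breaks:
  break 1: 135 + 45 = 180
  break 2: 115 + 70 = 185
  break 3: 100 + 85 = 185
  break 4: 95 + 80 = 175
  break 5: 95 + 55 + 35 = 185
  break 6: 80 + 75 + 30 = 185
This matches the lower bound, so 6 is optimal.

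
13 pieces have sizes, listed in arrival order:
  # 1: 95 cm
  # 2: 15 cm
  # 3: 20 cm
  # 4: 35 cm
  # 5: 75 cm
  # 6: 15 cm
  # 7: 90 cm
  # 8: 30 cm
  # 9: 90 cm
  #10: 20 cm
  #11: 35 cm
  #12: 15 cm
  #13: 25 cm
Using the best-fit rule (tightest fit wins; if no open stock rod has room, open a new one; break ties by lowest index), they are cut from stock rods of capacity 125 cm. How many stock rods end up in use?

5

  95 → stock rod 1 (new)  [load 95/125]
  15 → stock rod 1  [load 110/125]
  20 → stock rod 2 (new)  [load 20/125]
  35 → stock rod 2  [load 55/125]
  75 → stock rod 3 (new)  [load 75/125]
  15 → stock rod 1  [load 125/125]
  90 → stock rod 4 (new)  [load 90/125]
  30 → stock rod 4  [load 120/125]
  90 → stock rod 5 (new)  [load 90/125]
  20 → stock rod 5  [load 110/125]
  35 → stock rod 3  [load 110/125]
  15 → stock rod 3  [load 125/125]
  25 → stock rod 2  [load 80/125]
5 stock rods opened.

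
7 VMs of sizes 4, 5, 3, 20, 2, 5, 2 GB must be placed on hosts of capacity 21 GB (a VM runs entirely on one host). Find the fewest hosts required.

Total = 20 + 5 + 5 + 4 + 3 + 2 + 2 = 41 GB.
Lower bound: ⌈41/21⌉ = 2 hosts.
A packing using 2 hosts:
  host 1: 20 = 20
  host 2: 5 + 5 + 4 + 3 + 2 + 2 = 21
This matches the lower bound, so 2 is optimal.

2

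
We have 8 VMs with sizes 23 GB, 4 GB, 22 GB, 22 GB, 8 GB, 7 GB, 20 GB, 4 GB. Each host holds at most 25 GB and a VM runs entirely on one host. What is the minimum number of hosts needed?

Total = 23 + 22 + 22 + 20 + 8 + 7 + 4 + 4 = 110 GB.
Lower bound: ⌈110/25⌉ = 5 hosts.
A packing using 5 hosts:
  host 1: 23 = 23
  host 2: 22 = 22
  host 3: 22 = 22
  host 4: 20 + 4 = 24
  host 5: 8 + 7 + 4 = 19
This matches the lower bound, so 5 is optimal.

5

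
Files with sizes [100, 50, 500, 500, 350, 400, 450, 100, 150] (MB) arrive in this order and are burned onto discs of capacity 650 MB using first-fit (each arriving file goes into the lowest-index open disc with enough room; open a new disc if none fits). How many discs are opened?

5

  100 → disc 1 (new)  [load 100/650]
  50 → disc 1  [load 150/650]
  500 → disc 1  [load 650/650]
  500 → disc 2 (new)  [load 500/650]
  350 → disc 3 (new)  [load 350/650]
  400 → disc 4 (new)  [load 400/650]
  450 → disc 5 (new)  [load 450/650]
  100 → disc 2  [load 600/650]
  150 → disc 3  [load 500/650]
5 discs opened.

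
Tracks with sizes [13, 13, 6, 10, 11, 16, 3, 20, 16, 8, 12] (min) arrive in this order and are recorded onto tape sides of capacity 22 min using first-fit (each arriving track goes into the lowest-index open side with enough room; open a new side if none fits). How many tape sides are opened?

7

  13 → side 1 (new)  [load 13/22]
  13 → side 2 (new)  [load 13/22]
  6 → side 1  [load 19/22]
  10 → side 3 (new)  [load 10/22]
  11 → side 3  [load 21/22]
  16 → side 4 (new)  [load 16/22]
  3 → side 1  [load 22/22]
  20 → side 5 (new)  [load 20/22]
  16 → side 6 (new)  [load 16/22]
  8 → side 2  [load 21/22]
  12 → side 7 (new)  [load 12/22]
7 tape sides opened.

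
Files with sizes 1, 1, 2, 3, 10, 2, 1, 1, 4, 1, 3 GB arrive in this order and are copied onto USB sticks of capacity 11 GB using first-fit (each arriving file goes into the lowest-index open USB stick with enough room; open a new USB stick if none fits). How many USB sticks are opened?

  1 → USB stick 1 (new)  [load 1/11]
  1 → USB stick 1  [load 2/11]
  2 → USB stick 1  [load 4/11]
  3 → USB stick 1  [load 7/11]
  10 → USB stick 2 (new)  [load 10/11]
  2 → USB stick 1  [load 9/11]
  1 → USB stick 1  [load 10/11]
  1 → USB stick 1  [load 11/11]
  4 → USB stick 3 (new)  [load 4/11]
  1 → USB stick 2  [load 11/11]
  3 → USB stick 3  [load 7/11]
3 USB sticks opened.

3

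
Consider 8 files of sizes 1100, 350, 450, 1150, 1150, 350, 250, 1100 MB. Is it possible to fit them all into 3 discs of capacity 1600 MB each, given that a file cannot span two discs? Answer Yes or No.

Total = 5900 MB; ⌈5900/1600⌉ = 4.
At least 4 discs are required, but only 3 are allowed.

No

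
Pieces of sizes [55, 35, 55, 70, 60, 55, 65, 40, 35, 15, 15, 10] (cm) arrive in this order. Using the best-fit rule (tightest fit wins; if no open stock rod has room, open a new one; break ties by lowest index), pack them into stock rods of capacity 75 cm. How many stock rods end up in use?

  55 → stock rod 1 (new)  [load 55/75]
  35 → stock rod 2 (new)  [load 35/75]
  55 → stock rod 3 (new)  [load 55/75]
  70 → stock rod 4 (new)  [load 70/75]
  60 → stock rod 5 (new)  [load 60/75]
  55 → stock rod 6 (new)  [load 55/75]
  65 → stock rod 7 (new)  [load 65/75]
  40 → stock rod 2  [load 75/75]
  35 → stock rod 8 (new)  [load 35/75]
  15 → stock rod 5  [load 75/75]
  15 → stock rod 1  [load 70/75]
  10 → stock rod 7  [load 75/75]
8 stock rods opened.

8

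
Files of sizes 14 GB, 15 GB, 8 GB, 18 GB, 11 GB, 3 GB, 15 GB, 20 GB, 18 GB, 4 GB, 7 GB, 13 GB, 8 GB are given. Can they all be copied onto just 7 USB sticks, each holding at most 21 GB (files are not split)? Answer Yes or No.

No

Total = 154 GB; ⌈154/21⌉ = 8.
At least 8 USB sticks are required, but only 7 are allowed.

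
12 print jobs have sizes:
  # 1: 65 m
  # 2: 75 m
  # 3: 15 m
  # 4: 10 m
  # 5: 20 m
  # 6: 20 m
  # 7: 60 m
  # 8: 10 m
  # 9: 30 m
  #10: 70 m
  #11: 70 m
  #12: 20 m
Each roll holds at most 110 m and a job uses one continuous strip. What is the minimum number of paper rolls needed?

5

Total = 75 + 70 + 70 + 65 + 60 + 30 + 20 + 20 + 20 + 15 + 10 + 10 = 465 m.
Lower bound: ⌈465/110⌉ = 5 paper rolls.
A packing using 5 paper rolls:
  roll 1: 75 + 30 = 105
  roll 2: 70 + 20 + 20 = 110
  roll 3: 70 + 20 + 15 = 105
  roll 4: 65 + 10 + 10 = 85
  roll 5: 60 = 60
This matches the lower bound, so 5 is optimal.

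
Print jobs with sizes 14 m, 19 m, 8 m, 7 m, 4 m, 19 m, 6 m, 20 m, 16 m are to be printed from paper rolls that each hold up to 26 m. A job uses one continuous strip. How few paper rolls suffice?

Total = 20 + 19 + 19 + 16 + 14 + 8 + 7 + 6 + 4 = 113 m.
Lower bound: ⌈113/26⌉ = 5 paper rolls.
A packing using 5 paper rolls:
  roll 1: 20 + 6 = 26
  roll 2: 19 + 7 = 26
  roll 3: 19 + 4 = 23
  roll 4: 16 + 8 = 24
  roll 5: 14 = 14
This matches the lower bound, so 5 is optimal.

5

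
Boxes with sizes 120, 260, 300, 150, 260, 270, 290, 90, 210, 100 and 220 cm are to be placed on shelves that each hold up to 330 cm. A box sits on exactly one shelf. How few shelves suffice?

Total = 300 + 290 + 270 + 260 + 260 + 220 + 210 + 150 + 120 + 100 + 90 = 2270 cm.
Lower bound: ⌈2270/330⌉ = 7 shelves.
A packing using 8 shelves:
  shelf 1: 300 = 300
  shelf 2: 290 = 290
  shelf 3: 270 = 270
  shelf 4: 260 = 260
  shelf 5: 260 = 260
  shelf 6: 220 + 100 = 320
  shelf 7: 210 + 120 = 330
  shelf 8: 150 + 90 = 240
No arrangement into 7 shelves stays within capacity, so 8 is optimal.

8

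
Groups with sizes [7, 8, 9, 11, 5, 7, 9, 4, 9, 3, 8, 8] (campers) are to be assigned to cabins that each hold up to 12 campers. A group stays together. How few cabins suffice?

9

Total = 11 + 9 + 9 + 9 + 8 + 8 + 8 + 7 + 7 + 5 + 4 + 3 = 88 campers.
Lower bound: ⌈88/12⌉ = 8 cabins.
Also, 9 groups each exceed 6 campers, and no two of those can share a cabin, so at least 9 cabins are needed.
A packing using 9 cabins:
  cabin 1: 11 = 11
  cabin 2: 9 + 3 = 12
  cabin 3: 9 = 9
  cabin 4: 9 = 9
  cabin 5: 8 + 4 = 12
  cabin 6: 8 = 8
  cabin 7: 8 = 8
  cabin 8: 7 + 5 = 12
  cabin 9: 7 = 7
This matches the lower bound, so 9 is optimal.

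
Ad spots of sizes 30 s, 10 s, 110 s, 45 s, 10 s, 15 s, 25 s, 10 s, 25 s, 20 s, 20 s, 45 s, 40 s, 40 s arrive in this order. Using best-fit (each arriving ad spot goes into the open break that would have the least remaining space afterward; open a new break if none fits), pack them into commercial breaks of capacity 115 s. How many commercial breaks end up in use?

  30 → break 1 (new)  [load 30/115]
  10 → break 1  [load 40/115]
  110 → break 2 (new)  [load 110/115]
  45 → break 1  [load 85/115]
  10 → break 1  [load 95/115]
  15 → break 1  [load 110/115]
  25 → break 3 (new)  [load 25/115]
  10 → break 3  [load 35/115]
  25 → break 3  [load 60/115]
  20 → break 3  [load 80/115]
  20 → break 3  [load 100/115]
  45 → break 4 (new)  [load 45/115]
  40 → break 4  [load 85/115]
  40 → break 5 (new)  [load 40/115]
5 commercial breaks opened.

5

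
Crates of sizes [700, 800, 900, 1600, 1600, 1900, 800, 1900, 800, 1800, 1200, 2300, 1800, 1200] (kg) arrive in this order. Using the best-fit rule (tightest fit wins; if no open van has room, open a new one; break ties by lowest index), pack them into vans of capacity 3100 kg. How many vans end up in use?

8

  700 → van 1 (new)  [load 700/3100]
  800 → van 1  [load 1500/3100]
  900 → van 1  [load 2400/3100]
  1600 → van 2 (new)  [load 1600/3100]
  1600 → van 3 (new)  [load 1600/3100]
  1900 → van 4 (new)  [load 1900/3100]
  800 → van 4  [load 2700/3100]
  1900 → van 5 (new)  [load 1900/3100]
  800 → van 5  [load 2700/3100]
  1800 → van 6 (new)  [load 1800/3100]
  1200 → van 6  [load 3000/3100]
  2300 → van 7 (new)  [load 2300/3100]
  1800 → van 8 (new)  [load 1800/3100]
  1200 → van 8  [load 3000/3100]
8 vans opened.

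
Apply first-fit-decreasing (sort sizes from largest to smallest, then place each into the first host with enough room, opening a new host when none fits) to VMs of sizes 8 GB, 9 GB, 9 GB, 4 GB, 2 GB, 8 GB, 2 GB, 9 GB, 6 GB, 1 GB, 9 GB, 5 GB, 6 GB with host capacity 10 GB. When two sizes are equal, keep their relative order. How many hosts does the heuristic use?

9

Sorted descending: 9, 9, 9, 9, 8, 8, 6, 6, 5, 4, 2, 2, 1.
  9 → host 1 (new)  [load 9/10]
  9 → host 2 (new)  [load 9/10]
  9 → host 3 (new)  [load 9/10]
  9 → host 4 (new)  [load 9/10]
  8 → host 5 (new)  [load 8/10]
  8 → host 6 (new)  [load 8/10]
  6 → host 7 (new)  [load 6/10]
  6 → host 8 (new)  [load 6/10]
  5 → host 9 (new)  [load 5/10]
  4 → host 7  [load 10/10]
  2 → host 5  [load 10/10]
  2 → host 6  [load 10/10]
  1 → host 1  [load 10/10]
9 hosts opened.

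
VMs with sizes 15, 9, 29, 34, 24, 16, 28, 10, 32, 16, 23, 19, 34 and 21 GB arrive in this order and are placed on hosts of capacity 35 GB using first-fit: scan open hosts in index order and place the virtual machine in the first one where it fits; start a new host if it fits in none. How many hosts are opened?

11

  15 → host 1 (new)  [load 15/35]
  9 → host 1  [load 24/35]
  29 → host 2 (new)  [load 29/35]
  34 → host 3 (new)  [load 34/35]
  24 → host 4 (new)  [load 24/35]
  16 → host 5 (new)  [load 16/35]
  28 → host 6 (new)  [load 28/35]
  10 → host 1  [load 34/35]
  32 → host 7 (new)  [load 32/35]
  16 → host 5  [load 32/35]
  23 → host 8 (new)  [load 23/35]
  19 → host 9 (new)  [load 19/35]
  34 → host 10 (new)  [load 34/35]
  21 → host 11 (new)  [load 21/35]
11 hosts opened.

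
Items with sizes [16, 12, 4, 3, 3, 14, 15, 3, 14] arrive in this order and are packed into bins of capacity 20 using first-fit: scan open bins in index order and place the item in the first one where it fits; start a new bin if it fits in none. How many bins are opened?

5

  16 → bin 1 (new)  [load 16/20]
  12 → bin 2 (new)  [load 12/20]
  4 → bin 1  [load 20/20]
  3 → bin 2  [load 15/20]
  3 → bin 2  [load 18/20]
  14 → bin 3 (new)  [load 14/20]
  15 → bin 4 (new)  [load 15/20]
  3 → bin 3  [load 17/20]
  14 → bin 5 (new)  [load 14/20]
5 bins opened.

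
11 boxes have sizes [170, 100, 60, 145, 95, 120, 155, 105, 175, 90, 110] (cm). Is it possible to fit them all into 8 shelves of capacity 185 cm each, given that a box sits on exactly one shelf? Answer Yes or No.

No

Total = 1325 cm; ⌈1325/185⌉ = 8.
9 boxes each exceed half the capacity and cannot share a shelf, forcing at least 9 shelves.
At least 9 shelves are required, but only 8 are allowed.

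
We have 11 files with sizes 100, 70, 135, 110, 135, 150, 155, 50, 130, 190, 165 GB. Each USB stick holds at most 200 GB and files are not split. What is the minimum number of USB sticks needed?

Total = 190 + 165 + 155 + 150 + 135 + 135 + 130 + 110 + 100 + 70 + 50 = 1390 GB.
Lower bound: ⌈1390/200⌉ = 7 USB sticks.
Also, 8 files each exceed 100 GB, and no two of those can share a USB stick, so at least 8 USB sticks are needed.
A packing using 9 USB sticks:
  USB stick 1: 190 = 190
  USB stick 2: 165 = 165
  USB stick 3: 155 = 155
  USB stick 4: 150 + 50 = 200
  USB stick 5: 135 = 135
  USB stick 6: 135 = 135
  USB stick 7: 130 + 70 = 200
  USB stick 8: 110 = 110
  USB stick 9: 100 = 100
No arrangement into 8 USB sticks stays within capacity, so 9 is optimal.

9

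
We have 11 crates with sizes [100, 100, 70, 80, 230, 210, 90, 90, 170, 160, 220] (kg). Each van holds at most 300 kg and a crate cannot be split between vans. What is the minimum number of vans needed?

6

Total = 230 + 220 + 210 + 170 + 160 + 100 + 100 + 90 + 90 + 80 + 70 = 1520 kg.
Lower bound: ⌈1520/300⌉ = 6 vans.
A packing using 6 vans:
  van 1: 230 + 70 = 300
  van 2: 220 + 80 = 300
  van 3: 210 + 90 = 300
  van 4: 170 + 100 = 270
  van 5: 160 + 100 = 260
  van 6: 90 = 90
This matches the lower bound, so 6 is optimal.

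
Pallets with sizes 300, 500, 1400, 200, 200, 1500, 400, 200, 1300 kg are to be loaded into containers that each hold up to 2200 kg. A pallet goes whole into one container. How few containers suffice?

3

Total = 1500 + 1400 + 1300 + 500 + 400 + 300 + 200 + 200 + 200 = 6000 kg.
Lower bound: ⌈6000/2200⌉ = 3 containers.
A packing using 3 containers:
  container 1: 1500 + 500 + 200 = 2200
  container 2: 1400 + 400 + 300 = 2100
  container 3: 1300 + 200 + 200 = 1700
This matches the lower bound, so 3 is optimal.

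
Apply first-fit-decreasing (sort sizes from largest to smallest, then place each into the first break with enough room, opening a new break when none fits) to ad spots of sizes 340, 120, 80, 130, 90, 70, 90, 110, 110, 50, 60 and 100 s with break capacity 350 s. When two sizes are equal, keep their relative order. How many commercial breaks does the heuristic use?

Sorted descending: 340, 130, 120, 110, 110, 100, 90, 90, 80, 70, 60, 50.
  340 → break 1 (new)  [load 340/350]
  130 → break 2 (new)  [load 130/350]
  120 → break 2  [load 250/350]
  110 → break 3 (new)  [load 110/350]
  110 → break 3  [load 220/350]
  100 → break 2  [load 350/350]
  90 → break 3  [load 310/350]
  90 → break 4 (new)  [load 90/350]
  80 → break 4  [load 170/350]
  70 → break 4  [load 240/350]
  60 → break 4  [load 300/350]
  50 → break 4  [load 350/350]
4 commercial breaks opened.

4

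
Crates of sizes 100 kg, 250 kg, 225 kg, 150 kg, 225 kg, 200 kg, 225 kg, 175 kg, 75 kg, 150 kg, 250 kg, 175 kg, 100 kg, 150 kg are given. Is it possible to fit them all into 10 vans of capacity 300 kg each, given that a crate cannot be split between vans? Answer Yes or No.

A valid assignment using 10 vans:
  van 1: 250 = 250
  van 2: 250 = 250
  van 3: 225 + 75 = 300
  van 4: 225 = 225
  van 5: 225 = 225
  van 6: 200 + 100 = 300
  van 7: 175 + 100 = 275
  van 8: 175 = 175
  van 9: 150 + 150 = 300
  van 10: 150 = 150
Every load is within 300 kg, so 10 vans suffice.

Yes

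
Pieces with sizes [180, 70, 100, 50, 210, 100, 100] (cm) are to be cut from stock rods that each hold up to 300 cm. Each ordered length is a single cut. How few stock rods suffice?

Total = 210 + 180 + 100 + 100 + 100 + 70 + 50 = 810 cm.
Lower bound: ⌈810/300⌉ = 3 stock rods.
A packing using 3 stock rods:
  stock rod 1: 210 + 70 = 280
  stock rod 2: 180 + 100 = 280
  stock rod 3: 100 + 100 + 50 = 250
This matches the lower bound, so 3 is optimal.

3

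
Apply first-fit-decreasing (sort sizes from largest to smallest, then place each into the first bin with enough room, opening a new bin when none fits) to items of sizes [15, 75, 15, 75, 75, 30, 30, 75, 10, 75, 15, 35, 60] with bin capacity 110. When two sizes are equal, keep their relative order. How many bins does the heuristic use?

Sorted descending: 75, 75, 75, 75, 75, 60, 35, 30, 30, 15, 15, 15, 10.
  75 → bin 1 (new)  [load 75/110]
  75 → bin 2 (new)  [load 75/110]
  75 → bin 3 (new)  [load 75/110]
  75 → bin 4 (new)  [load 75/110]
  75 → bin 5 (new)  [load 75/110]
  60 → bin 6 (new)  [load 60/110]
  35 → bin 1  [load 110/110]
  30 → bin 2  [load 105/110]
  30 → bin 3  [load 105/110]
  15 → bin 4  [load 90/110]
  15 → bin 4  [load 105/110]
  15 → bin 5  [load 90/110]
  10 → bin 5  [load 100/110]
6 bins opened.

6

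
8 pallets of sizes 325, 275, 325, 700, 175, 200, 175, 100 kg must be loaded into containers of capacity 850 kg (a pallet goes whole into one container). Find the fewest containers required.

Total = 700 + 325 + 325 + 275 + 200 + 175 + 175 + 100 = 2275 kg.
Lower bound: ⌈2275/850⌉ = 3 containers.
A packing using 3 containers:
  container 1: 700 + 100 = 800
  container 2: 325 + 325 + 200 = 850
  container 3: 275 + 175 + 175 = 625
This matches the lower bound, so 3 is optimal.

3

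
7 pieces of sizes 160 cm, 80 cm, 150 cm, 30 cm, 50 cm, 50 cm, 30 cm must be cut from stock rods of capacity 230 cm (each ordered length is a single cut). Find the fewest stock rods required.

Total = 160 + 150 + 80 + 50 + 50 + 30 + 30 = 550 cm.
Lower bound: ⌈550/230⌉ = 3 stock rods.
A packing using 3 stock rods:
  stock rod 1: 160 + 50 = 210
  stock rod 2: 150 + 80 = 230
  stock rod 3: 50 + 30 + 30 = 110
This matches the lower bound, so 3 is optimal.

3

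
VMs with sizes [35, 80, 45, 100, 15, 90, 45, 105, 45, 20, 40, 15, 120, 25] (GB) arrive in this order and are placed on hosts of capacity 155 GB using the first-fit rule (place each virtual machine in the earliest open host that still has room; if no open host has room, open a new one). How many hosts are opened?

6

  35 → host 1 (new)  [load 35/155]
  80 → host 1  [load 115/155]
  45 → host 2 (new)  [load 45/155]
  100 → host 2  [load 145/155]
  15 → host 1  [load 130/155]
  90 → host 3 (new)  [load 90/155]
  45 → host 3  [load 135/155]
  105 → host 4 (new)  [load 105/155]
  45 → host 4  [load 150/155]
  20 → host 1  [load 150/155]
  40 → host 5 (new)  [load 40/155]
  15 → host 3  [load 150/155]
  120 → host 6 (new)  [load 120/155]
  25 → host 5  [load 65/155]
6 hosts opened.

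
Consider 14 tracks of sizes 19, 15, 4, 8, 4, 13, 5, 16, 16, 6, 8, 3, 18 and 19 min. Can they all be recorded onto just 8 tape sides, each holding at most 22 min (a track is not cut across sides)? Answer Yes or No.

Yes

A valid assignment using 8 tape sides:
  side 1: 19 + 3 = 22
  side 2: 19 = 19
  side 3: 18 + 4 = 22
  side 4: 16 + 6 = 22
  side 5: 16 + 5 = 21
  side 6: 15 + 4 = 19
  side 7: 13 + 8 = 21
  side 8: 8 = 8
Every load is within 22 min, so 8 tape sides suffice.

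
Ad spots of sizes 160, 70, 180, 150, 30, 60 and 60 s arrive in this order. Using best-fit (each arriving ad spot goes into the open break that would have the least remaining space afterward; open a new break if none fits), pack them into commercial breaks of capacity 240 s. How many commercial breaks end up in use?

  160 → break 1 (new)  [load 160/240]
  70 → break 1  [load 230/240]
  180 → break 2 (new)  [load 180/240]
  150 → break 3 (new)  [load 150/240]
  30 → break 2  [load 210/240]
  60 → break 3  [load 210/240]
  60 → break 4 (new)  [load 60/240]
4 commercial breaks opened.

4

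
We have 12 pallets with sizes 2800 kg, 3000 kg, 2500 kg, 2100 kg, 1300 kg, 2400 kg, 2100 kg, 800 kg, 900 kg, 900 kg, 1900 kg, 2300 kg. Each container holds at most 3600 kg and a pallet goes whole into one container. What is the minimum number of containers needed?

8

Total = 3000 + 2800 + 2500 + 2400 + 2300 + 2100 + 2100 + 1900 + 1300 + 900 + 900 + 800 = 23000 kg.
Lower bound: ⌈23000/3600⌉ = 7 containers.
Also, 8 pallets each exceed 1800 kg, and no two of those can share a container, so at least 8 containers are needed.
A packing using 8 containers:
  container 1: 3000 = 3000
  container 2: 2800 + 800 = 3600
  container 3: 2500 + 900 = 3400
  container 4: 2400 + 900 = 3300
  container 5: 2300 + 1300 = 3600
  container 6: 2100 = 2100
  container 7: 2100 = 2100
  container 8: 1900 = 1900
This matches the lower bound, so 8 is optimal.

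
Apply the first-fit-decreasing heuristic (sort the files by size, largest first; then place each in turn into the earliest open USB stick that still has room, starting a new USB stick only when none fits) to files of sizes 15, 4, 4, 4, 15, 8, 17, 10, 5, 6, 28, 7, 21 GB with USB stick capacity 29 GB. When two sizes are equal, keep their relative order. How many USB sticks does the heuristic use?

6

Sorted descending: 28, 21, 17, 15, 15, 10, 8, 7, 6, 5, 4, 4, 4.
  28 → USB stick 1 (new)  [load 28/29]
  21 → USB stick 2 (new)  [load 21/29]
  17 → USB stick 3 (new)  [load 17/29]
  15 → USB stick 4 (new)  [load 15/29]
  15 → USB stick 5 (new)  [load 15/29]
  10 → USB stick 3  [load 27/29]
  8 → USB stick 2  [load 29/29]
  7 → USB stick 4  [load 22/29]
  6 → USB stick 4  [load 28/29]
  5 → USB stick 5  [load 20/29]
  4 → USB stick 5  [load 24/29]
  4 → USB stick 5  [load 28/29]
  4 → USB stick 6 (new)  [load 4/29]
6 USB sticks opened.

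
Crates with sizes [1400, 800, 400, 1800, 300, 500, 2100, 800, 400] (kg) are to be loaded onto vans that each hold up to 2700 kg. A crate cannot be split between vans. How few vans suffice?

4

Total = 2100 + 1800 + 1400 + 800 + 800 + 500 + 400 + 400 + 300 = 8500 kg.
Lower bound: ⌈8500/2700⌉ = 4 vans.
A packing using 4 vans:
  van 1: 2100 + 500 = 2600
  van 2: 1800 + 800 = 2600
  van 3: 1400 + 800 + 400 = 2600
  van 4: 400 + 300 = 700
This matches the lower bound, so 4 is optimal.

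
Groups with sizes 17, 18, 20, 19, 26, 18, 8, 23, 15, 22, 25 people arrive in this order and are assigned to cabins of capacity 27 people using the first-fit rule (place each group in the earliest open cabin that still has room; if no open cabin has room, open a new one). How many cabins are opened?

10

  17 → cabin 1 (new)  [load 17/27]
  18 → cabin 2 (new)  [load 18/27]
  20 → cabin 3 (new)  [load 20/27]
  19 → cabin 4 (new)  [load 19/27]
  26 → cabin 5 (new)  [load 26/27]
  18 → cabin 6 (new)  [load 18/27]
  8 → cabin 1  [load 25/27]
  23 → cabin 7 (new)  [load 23/27]
  15 → cabin 8 (new)  [load 15/27]
  22 → cabin 9 (new)  [load 22/27]
  25 → cabin 10 (new)  [load 25/27]
10 cabins opened.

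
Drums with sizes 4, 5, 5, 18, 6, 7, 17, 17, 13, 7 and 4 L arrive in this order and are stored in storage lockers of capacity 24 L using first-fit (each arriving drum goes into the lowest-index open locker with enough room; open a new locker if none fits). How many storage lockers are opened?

5

  4 → locker 1 (new)  [load 4/24]
  5 → locker 1  [load 9/24]
  5 → locker 1  [load 14/24]
  18 → locker 2 (new)  [load 18/24]
  6 → locker 1  [load 20/24]
  7 → locker 3 (new)  [load 7/24]
  17 → locker 3  [load 24/24]
  17 → locker 4 (new)  [load 17/24]
  13 → locker 5 (new)  [load 13/24]
  7 → locker 4  [load 24/24]
  4 → locker 1  [load 24/24]
5 storage lockers opened.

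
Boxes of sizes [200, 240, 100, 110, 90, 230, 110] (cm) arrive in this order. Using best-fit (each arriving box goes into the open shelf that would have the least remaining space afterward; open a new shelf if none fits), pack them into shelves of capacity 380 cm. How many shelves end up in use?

4

  200 → shelf 1 (new)  [load 200/380]
  240 → shelf 2 (new)  [load 240/380]
  100 → shelf 2  [load 340/380]
  110 → shelf 1  [load 310/380]
  90 → shelf 3 (new)  [load 90/380]
  230 → shelf 3  [load 320/380]
  110 → shelf 4 (new)  [load 110/380]
4 shelves opened.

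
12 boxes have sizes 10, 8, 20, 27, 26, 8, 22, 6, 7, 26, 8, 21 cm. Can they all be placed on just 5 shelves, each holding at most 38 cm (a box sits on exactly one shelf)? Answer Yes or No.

No

Total = 189 cm; ⌈189/38⌉ = 5.
6 boxes each exceed half the capacity and cannot share a shelf, forcing at least 6 shelves.
At least 6 shelves are required, but only 5 are allowed.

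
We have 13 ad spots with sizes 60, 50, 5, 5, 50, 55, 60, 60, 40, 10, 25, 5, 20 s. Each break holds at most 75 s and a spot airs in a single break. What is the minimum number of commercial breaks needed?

7

Total = 60 + 60 + 60 + 55 + 50 + 50 + 40 + 25 + 20 + 10 + 5 + 5 + 5 = 445 s.
Lower bound: ⌈445/75⌉ = 6 commercial breaks.
Also, 7 ad spots each exceed 75/2 s, and no two of those can share a break, so at least 7 commercial breaks are needed.
A packing using 7 commercial breaks:
  break 1: 60 + 10 + 5 = 75
  break 2: 60 + 5 + 5 = 70
  break 3: 60 = 60
  break 4: 55 + 20 = 75
  break 5: 50 + 25 = 75
  break 6: 50 = 50
  break 7: 40 = 40
This matches the lower bound, so 7 is optimal.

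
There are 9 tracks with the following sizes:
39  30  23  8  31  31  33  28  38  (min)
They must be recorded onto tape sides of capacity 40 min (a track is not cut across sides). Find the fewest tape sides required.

Total = 39 + 38 + 33 + 31 + 31 + 30 + 28 + 23 + 8 = 261 min.
Lower bound: ⌈261/40⌉ = 7 tape sides.
Also, 8 tracks each exceed 20 min, and no two of those can share a side, so at least 8 tape sides are needed.
A packing using 8 tape sides:
  side 1: 39 = 39
  side 2: 38 = 38
  side 3: 33 = 33
  side 4: 31 + 8 = 39
  side 5: 31 = 31
  side 6: 30 = 30
  side 7: 28 = 28
  side 8: 23 = 23
This matches the lower bound, so 8 is optimal.

8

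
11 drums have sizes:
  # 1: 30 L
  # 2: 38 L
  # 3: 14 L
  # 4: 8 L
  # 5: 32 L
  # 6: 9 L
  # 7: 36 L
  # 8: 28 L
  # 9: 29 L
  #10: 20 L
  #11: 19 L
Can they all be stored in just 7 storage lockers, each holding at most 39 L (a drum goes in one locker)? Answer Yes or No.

Total = 263 L; ⌈263/39⌉ = 7.
The bound of 7 does not rule out 7, but exhaustive search shows no assignment into 7 storage lockers of capacity 39 L exists — the minimum is 8.

No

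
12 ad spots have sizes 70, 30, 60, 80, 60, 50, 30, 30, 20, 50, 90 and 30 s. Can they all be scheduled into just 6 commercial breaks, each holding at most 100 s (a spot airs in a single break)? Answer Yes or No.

No

Total = 600 s; ⌈600/100⌉ = 6.
The bound of 6 does not rule out 6, but exhaustive search shows no assignment into 6 commercial breaks of capacity 100 s exists — the minimum is 7.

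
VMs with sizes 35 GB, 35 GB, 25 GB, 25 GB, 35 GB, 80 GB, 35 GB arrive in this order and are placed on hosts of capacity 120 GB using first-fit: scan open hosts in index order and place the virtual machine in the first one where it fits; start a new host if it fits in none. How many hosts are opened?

  35 → host 1 (new)  [load 35/120]
  35 → host 1  [load 70/120]
  25 → host 1  [load 95/120]
  25 → host 1  [load 120/120]
  35 → host 2 (new)  [load 35/120]
  80 → host 2  [load 115/120]
  35 → host 3 (new)  [load 35/120]
3 hosts opened.

3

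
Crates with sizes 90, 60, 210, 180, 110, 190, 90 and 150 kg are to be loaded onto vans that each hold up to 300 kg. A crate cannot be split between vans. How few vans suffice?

Total = 210 + 190 + 180 + 150 + 110 + 90 + 90 + 60 = 1080 kg.
Lower bound: ⌈1080/300⌉ = 4 vans.
A packing using 4 vans:
  van 1: 210 + 90 = 300
  van 2: 190 + 110 = 300
  van 3: 180 + 90 = 270
  van 4: 150 + 60 = 210
This matches the lower bound, so 4 is optimal.

4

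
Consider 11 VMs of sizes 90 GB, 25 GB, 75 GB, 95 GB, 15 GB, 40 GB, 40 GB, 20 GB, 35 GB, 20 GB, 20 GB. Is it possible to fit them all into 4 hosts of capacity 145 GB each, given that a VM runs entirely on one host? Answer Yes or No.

Yes

A valid assignment using 4 hosts:
  host 1: 95 + 40 = 135
  host 2: 90 + 40 + 15 = 145
  host 3: 75 + 35 + 25 = 135
  host 4: 20 + 20 + 20 = 60
Every load is within 145 GB, so 4 hosts suffice.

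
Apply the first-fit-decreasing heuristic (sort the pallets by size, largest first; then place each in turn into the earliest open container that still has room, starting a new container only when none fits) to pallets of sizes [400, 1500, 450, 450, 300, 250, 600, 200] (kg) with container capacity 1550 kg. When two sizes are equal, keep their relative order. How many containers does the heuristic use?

3

Sorted descending: 1500, 600, 450, 450, 400, 300, 250, 200.
  1500 → container 1 (new)  [load 1500/1550]
  600 → container 2 (new)  [load 600/1550]
  450 → container 2  [load 1050/1550]
  450 → container 2  [load 1500/1550]
  400 → container 3 (new)  [load 400/1550]
  300 → container 3  [load 700/1550]
  250 → container 3  [load 950/1550]
  200 → container 3  [load 1150/1550]
3 containers opened.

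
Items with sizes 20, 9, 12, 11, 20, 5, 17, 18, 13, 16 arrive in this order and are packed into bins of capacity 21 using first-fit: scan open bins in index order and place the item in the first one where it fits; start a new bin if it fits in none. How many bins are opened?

  20 → bin 1 (new)  [load 20/21]
  9 → bin 2 (new)  [load 9/21]
  12 → bin 2  [load 21/21]
  11 → bin 3 (new)  [load 11/21]
  20 → bin 4 (new)  [load 20/21]
  5 → bin 3  [load 16/21]
  17 → bin 5 (new)  [load 17/21]
  18 → bin 6 (new)  [load 18/21]
  13 → bin 7 (new)  [load 13/21]
  16 → bin 8 (new)  [load 16/21]
8 bins opened.

8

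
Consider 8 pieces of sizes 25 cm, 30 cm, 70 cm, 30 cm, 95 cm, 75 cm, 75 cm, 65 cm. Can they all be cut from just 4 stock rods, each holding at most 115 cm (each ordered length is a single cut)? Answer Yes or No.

Total = 465 cm; ⌈465/115⌉ = 5.
At least 5 stock rods are required, but only 4 are allowed.

No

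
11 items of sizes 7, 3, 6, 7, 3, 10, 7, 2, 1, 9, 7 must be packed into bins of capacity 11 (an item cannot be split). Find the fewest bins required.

7

Total = 10 + 9 + 7 + 7 + 7 + 7 + 6 + 3 + 3 + 2 + 1 = 62.
Lower bound: ⌈62/11⌉ = 6 bins.
Also, 7 items each exceed 11/2, and no two of those can share a bin, so at least 7 bins are needed.
A packing using 7 bins:
  bin 1: 10 + 1 = 11
  bin 2: 9 + 2 = 11
  bin 3: 7 + 3 = 10
  bin 4: 7 + 3 = 10
  bin 5: 7 = 7
  bin 6: 7 = 7
  bin 7: 6 = 6
This matches the lower bound, so 7 is optimal.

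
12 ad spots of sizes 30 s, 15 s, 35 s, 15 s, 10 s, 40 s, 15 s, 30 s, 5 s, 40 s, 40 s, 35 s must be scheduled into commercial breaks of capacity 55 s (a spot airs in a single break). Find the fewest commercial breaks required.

7

Total = 40 + 40 + 40 + 35 + 35 + 30 + 30 + 15 + 15 + 15 + 10 + 5 = 310 s.
Lower bound: ⌈310/55⌉ = 6 commercial breaks.
Also, 7 ad spots each exceed 55/2 s, and no two of those can share a break, so at least 7 commercial breaks are needed.
A packing using 7 commercial breaks:
  break 1: 40 + 15 = 55
  break 2: 40 + 15 = 55
  break 3: 40 + 15 = 55
  break 4: 35 + 10 + 5 = 50
  break 5: 35 = 35
  break 6: 30 = 30
  break 7: 30 = 30
This matches the lower bound, so 7 is optimal.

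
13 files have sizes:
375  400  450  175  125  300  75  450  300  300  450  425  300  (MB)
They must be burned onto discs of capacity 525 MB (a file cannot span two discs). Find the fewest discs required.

10

Total = 450 + 450 + 450 + 425 + 400 + 375 + 300 + 300 + 300 + 300 + 175 + 125 + 75 = 4125 MB.
Lower bound: ⌈4125/525⌉ = 8 discs.
Also, 10 files each exceed 525/2 MB, and no two of those can share a disc, so at least 10 discs are needed.
A packing using 10 discs:
  disc 1: 450 + 75 = 525
  disc 2: 450 = 450
  disc 3: 450 = 450
  disc 4: 425 = 425
  disc 5: 400 + 125 = 525
  disc 6: 375 = 375
  disc 7: 300 + 175 = 475
  disc 8: 300 = 300
  disc 9: 300 = 300
  disc 10: 300 = 300
This matches the lower bound, so 10 is optimal.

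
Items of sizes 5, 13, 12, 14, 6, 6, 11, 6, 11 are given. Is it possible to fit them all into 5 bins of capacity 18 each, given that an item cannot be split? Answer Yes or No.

Yes

A valid assignment using 5 bins:
  bin 1: 14 = 14
  bin 2: 13 + 5 = 18
  bin 3: 12 + 6 = 18
  bin 4: 11 + 6 = 17
  bin 5: 11 + 6 = 17
Every load is within 18, so 5 bins suffice.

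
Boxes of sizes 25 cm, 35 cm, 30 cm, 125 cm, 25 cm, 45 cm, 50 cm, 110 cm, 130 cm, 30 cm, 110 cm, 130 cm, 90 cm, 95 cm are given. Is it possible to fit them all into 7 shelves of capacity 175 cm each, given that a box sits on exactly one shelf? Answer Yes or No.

A valid assignment using 7 shelves:
  shelf 1: 130 + 45 = 175
  shelf 2: 130 + 35 = 165
  shelf 3: 125 + 50 = 175
  shelf 4: 110 + 30 + 30 = 170
  shelf 5: 110 + 25 + 25 = 160
  shelf 6: 95 = 95
  shelf 7: 90 = 90
Every load is within 175 cm, so 7 shelves suffice.

Yes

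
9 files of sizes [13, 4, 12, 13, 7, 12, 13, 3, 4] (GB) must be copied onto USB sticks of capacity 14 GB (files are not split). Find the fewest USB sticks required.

Total = 13 + 13 + 13 + 12 + 12 + 7 + 4 + 4 + 3 = 81 GB.
Lower bound: ⌈81/14⌉ = 6 USB sticks.
A packing using 7 USB sticks:
  USB stick 1: 13 = 13
  USB stick 2: 13 = 13
  USB stick 3: 13 = 13
  USB stick 4: 12 = 12
  USB stick 5: 12 = 12
  USB stick 6: 7 + 4 + 3 = 14
  USB stick 7: 4 = 4
No arrangement into 6 USB sticks stays within capacity, so 7 is optimal.

7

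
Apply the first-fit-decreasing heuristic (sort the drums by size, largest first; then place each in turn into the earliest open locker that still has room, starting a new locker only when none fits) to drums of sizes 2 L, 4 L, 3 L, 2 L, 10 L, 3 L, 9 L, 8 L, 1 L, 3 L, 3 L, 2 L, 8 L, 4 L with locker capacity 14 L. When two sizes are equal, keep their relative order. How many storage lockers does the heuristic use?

Sorted descending: 10, 9, 8, 8, 4, 4, 3, 3, 3, 3, 2, 2, 2, 1.
  10 → locker 1 (new)  [load 10/14]
  9 → locker 2 (new)  [load 9/14]
  8 → locker 3 (new)  [load 8/14]
  8 → locker 4 (new)  [load 8/14]
  4 → locker 1  [load 14/14]
  4 → locker 2  [load 13/14]
  3 → locker 3  [load 11/14]
  3 → locker 3  [load 14/14]
  3 → locker 4  [load 11/14]
  3 → locker 4  [load 14/14]
  2 → locker 5 (new)  [load 2/14]
  2 → locker 5  [load 4/14]
  2 → locker 5  [load 6/14]
  1 → locker 2  [load 14/14]
5 storage lockers opened.

5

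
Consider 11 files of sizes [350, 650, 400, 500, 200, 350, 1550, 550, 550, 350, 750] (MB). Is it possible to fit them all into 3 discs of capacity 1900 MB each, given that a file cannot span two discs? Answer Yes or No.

Total = 6200 MB; ⌈6200/1900⌉ = 4.
At least 4 discs are required, but only 3 are allowed.

No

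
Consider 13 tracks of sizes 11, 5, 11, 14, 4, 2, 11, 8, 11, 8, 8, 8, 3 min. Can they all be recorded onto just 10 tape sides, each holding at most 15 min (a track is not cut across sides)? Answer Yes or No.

Yes

A valid assignment using 9 tape sides:
  side 1: 14 = 14
  side 2: 11 + 4 = 15
  side 3: 11 + 3 = 14
  side 4: 11 + 2 = 13
  side 5: 11 = 11
  side 6: 8 + 5 = 13
  side 7: 8 = 8
  side 8: 8 = 8
  side 9: 8 = 8
That uses only 9 ≤ 10, so 10 tape sides are enough.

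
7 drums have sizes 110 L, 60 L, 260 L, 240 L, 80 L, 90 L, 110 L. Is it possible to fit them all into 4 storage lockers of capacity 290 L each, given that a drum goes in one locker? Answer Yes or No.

Yes

A valid assignment using 4 storage lockers:
  locker 1: 260 = 260
  locker 2: 240 = 240
  locker 3: 110 + 110 + 60 = 280
  locker 4: 90 + 80 = 170
Every load is within 290 L, so 4 storage lockers suffice.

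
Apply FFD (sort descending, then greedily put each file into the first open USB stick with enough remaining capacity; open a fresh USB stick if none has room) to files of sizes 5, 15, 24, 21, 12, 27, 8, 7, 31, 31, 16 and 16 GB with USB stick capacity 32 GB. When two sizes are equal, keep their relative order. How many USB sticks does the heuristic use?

Sorted descending: 31, 31, 27, 24, 21, 16, 16, 15, 12, 8, 7, 5.
  31 → USB stick 1 (new)  [load 31/32]
  31 → USB stick 2 (new)  [load 31/32]
  27 → USB stick 3 (new)  [load 27/32]
  24 → USB stick 4 (new)  [load 24/32]
  21 → USB stick 5 (new)  [load 21/32]
  16 → USB stick 6 (new)  [load 16/32]
  16 → USB stick 6  [load 32/32]
  15 → USB stick 7 (new)  [load 15/32]
  12 → USB stick 7  [load 27/32]
  8 → USB stick 4  [load 32/32]
  7 → USB stick 5  [load 28/32]
  5 → USB stick 3  [load 32/32]
7 USB sticks opened.

7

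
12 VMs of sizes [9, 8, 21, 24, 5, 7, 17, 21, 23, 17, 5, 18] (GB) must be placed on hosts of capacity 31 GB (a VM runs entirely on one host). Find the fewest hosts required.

7

Total = 24 + 23 + 21 + 21 + 18 + 17 + 17 + 9 + 8 + 7 + 5 + 5 = 175 GB.
Lower bound: ⌈175/31⌉ = 6 hosts.
Also, 7 VMs each exceed 31/2 GB, and no two of those can share a host, so at least 7 hosts are needed.
A packing using 7 hosts:
  host 1: 24 + 7 = 31
  host 2: 23 + 8 = 31
  host 3: 21 + 9 = 30
  host 4: 21 + 5 + 5 = 31
  host 5: 18 = 18
  host 6: 17 = 17
  host 7: 17 = 17
This matches the lower bound, so 7 is optimal.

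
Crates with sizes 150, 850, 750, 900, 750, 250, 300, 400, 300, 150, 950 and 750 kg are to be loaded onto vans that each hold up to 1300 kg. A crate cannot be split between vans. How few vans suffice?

Total = 950 + 900 + 850 + 750 + 750 + 750 + 400 + 300 + 300 + 250 + 150 + 150 = 6500 kg.
Lower bound: ⌈6500/1300⌉ = 5 vans.
Also, 6 crates each exceed 650 kg, and no two of those can share a van, so at least 6 vans are needed.
A packing using 6 vans:
  van 1: 950 + 300 = 1250
  van 2: 900 + 400 = 1300
  van 3: 850 + 300 + 150 = 1300
  van 4: 750 + 250 + 150 = 1150
  van 5: 750 = 750
  van 6: 750 = 750
This matches the lower bound, so 6 is optimal.

6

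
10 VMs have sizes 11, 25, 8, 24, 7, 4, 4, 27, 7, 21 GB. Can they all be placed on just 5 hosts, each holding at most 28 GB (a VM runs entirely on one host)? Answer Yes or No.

No

Total = 138 GB; ⌈138/28⌉ = 5.
The bound of 5 does not rule out 5, but exhaustive search shows no assignment into 5 hosts of capacity 28 GB exists — the minimum is 6.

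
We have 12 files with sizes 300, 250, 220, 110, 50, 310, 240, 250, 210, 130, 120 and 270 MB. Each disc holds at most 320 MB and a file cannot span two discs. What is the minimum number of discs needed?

9

Total = 310 + 300 + 270 + 250 + 250 + 240 + 220 + 210 + 130 + 120 + 110 + 50 = 2460 MB.
Lower bound: ⌈2460/320⌉ = 8 discs.
A packing using 9 discs:
  disc 1: 310 = 310
  disc 2: 300 = 300
  disc 3: 270 + 50 = 320
  disc 4: 250 = 250
  disc 5: 250 = 250
  disc 6: 240 = 240
  disc 7: 220 = 220
  disc 8: 210 + 110 = 320
  disc 9: 130 + 120 = 250
No arrangement into 8 discs stays within capacity, so 9 is optimal.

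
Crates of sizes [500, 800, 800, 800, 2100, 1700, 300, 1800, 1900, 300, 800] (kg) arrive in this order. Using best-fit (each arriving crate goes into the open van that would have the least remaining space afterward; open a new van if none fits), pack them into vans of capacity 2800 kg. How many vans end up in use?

5

  500 → van 1 (new)  [load 500/2800]
  800 → van 1  [load 1300/2800]
  800 → van 1  [load 2100/2800]
  800 → van 2 (new)  [load 800/2800]
  2100 → van 3 (new)  [load 2100/2800]
  1700 → van 2  [load 2500/2800]
  300 → van 2  [load 2800/2800]
  1800 → van 4 (new)  [load 1800/2800]
  1900 → van 5 (new)  [load 1900/2800]
  300 → van 1  [load 2400/2800]
  800 → van 5  [load 2700/2800]
5 vans opened.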